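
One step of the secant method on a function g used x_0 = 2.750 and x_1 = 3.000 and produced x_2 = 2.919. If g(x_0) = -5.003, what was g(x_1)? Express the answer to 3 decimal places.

2.398

The secant line through (2.750, -5.003) and (3.000, g(x_1)) crosses zero at x_2 = 2.919.
So (2.750, -5.003), (3.000, g(x_1)), (2.919, 0) are collinear:
g(x_1) = -5.003 · (3.000 − 2.919) / (2.750 − 2.919) = -5.003 · (0.08100)/(-0.16900) = 2.39789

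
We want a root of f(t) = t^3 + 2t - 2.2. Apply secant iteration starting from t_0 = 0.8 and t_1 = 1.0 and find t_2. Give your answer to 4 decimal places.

0.8198

f(0.8) = -0.088000, f(1.0) = 0.800000
t_2 = 1.000000 − 0.800000·(1.000000 − 0.800000) / (0.800000 − (-0.088000)) = 1.000000 − (0.160000)/(0.888000) = 0.819820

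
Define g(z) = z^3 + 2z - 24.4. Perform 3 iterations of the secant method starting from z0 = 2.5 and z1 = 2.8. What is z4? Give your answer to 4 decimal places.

g(2.5) = -3.775000, g(2.8) = 3.152000
z2 = 2.800000 − 3.152000·(2.800000 − 2.500000) / (3.152000 − (-3.775000)) = 2.800000 − (0.945600)/(6.927000) = 2.663491
g(2.663491) = -0.177729
z3 = 2.663491 − (-0.177729)·(2.663491 − 2.800000) / (-0.177729 − 3.152000) = 2.663491 − (0.024262)/(-3.329729) = 2.670777
g(2.670777) = -0.007659
z4 = 2.670777 − (-0.007659)·(2.670777 − 2.663491) / (-0.007659 − (-0.177729)) = 2.670777 − (-0.000056)/(0.170070) = 2.671105

2.6711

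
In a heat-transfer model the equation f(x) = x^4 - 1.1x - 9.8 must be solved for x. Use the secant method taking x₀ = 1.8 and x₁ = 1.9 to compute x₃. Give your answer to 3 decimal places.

1.855

f(1.8) = -1.28240, f(1.9) = 1.14210
x₂ = 1.90000 − 1.14210·(1.90000 − 1.80000) / (1.14210 − (-1.28240)) = 1.90000 − (0.11421)/(2.42450) = 1.85289
f(1.85289) = -0.05123
x₃ = 1.85289 − (-0.05123)·(1.85289 − 1.90000) / (-0.05123 − 1.14210) = 1.85289 − (0.00241)/(-1.19333) = 1.85492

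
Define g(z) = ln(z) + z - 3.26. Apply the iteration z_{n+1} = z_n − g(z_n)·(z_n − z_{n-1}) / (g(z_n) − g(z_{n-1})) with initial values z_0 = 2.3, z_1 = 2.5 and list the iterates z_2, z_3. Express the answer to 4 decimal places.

g(2.3) = -0.127091, g(2.5) = 0.156291
z_2 = 2.500000 − 0.156291·(2.500000 − 2.300000) / (0.156291 − (-0.127091)) = 2.500000 − (0.031258)/(0.283382) = 2.389696
g(2.389696) = 0.000862
z_3 = 2.389696 − 0.000862·(2.389696 − 2.500000) / (0.000862 − 0.156291) = 2.389696 − (-0.000095)/(-0.155429) = 2.389084

2.3897, 2.3891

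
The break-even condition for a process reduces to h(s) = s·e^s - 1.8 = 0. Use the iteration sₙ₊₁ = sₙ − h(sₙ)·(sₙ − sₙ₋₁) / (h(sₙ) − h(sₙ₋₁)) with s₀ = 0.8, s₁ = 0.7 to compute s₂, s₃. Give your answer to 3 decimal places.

h(0.8) = -0.01957, h(0.7) = -0.39037
s₂ = 0.70000 − (-0.39037)·(0.70000 − 0.80000) / (-0.39037 − (-0.01957)) = 0.70000 − (0.03904)/(-0.37081) = 0.80528
h(0.80528) = 0.00166
s₃ = 0.80528 − 0.00166·(0.80528 − 0.70000) / (0.00166 − (-0.39037)) = 0.80528 − (0.00017)/(0.39203) = 0.80483

0.805, 0.805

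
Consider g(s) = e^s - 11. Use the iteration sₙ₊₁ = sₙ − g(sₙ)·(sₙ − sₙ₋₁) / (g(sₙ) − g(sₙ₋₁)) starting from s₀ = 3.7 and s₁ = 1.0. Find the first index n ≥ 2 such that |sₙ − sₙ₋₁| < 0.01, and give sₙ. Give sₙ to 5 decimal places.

n = 8, sₙ = 2.39788

g(3.7) = 29.4473044, g(1.0) = -8.2817182
s₂ = 1.0000000 − (-8.2817182)·(-2.7000000)/(-37.7290225) = 1.5926641;  |Δ| = 0.5926641
g(1.5926641) = -6.0831693
s₃ = 1.5926641 − (-6.0831693)·(0.5926641)/(2.1985488) = 3.2325078;  |Δ| = 1.6398437
g(3.2325078) = 14.3431331
s₄ = 3.2325078 − 14.3431331·(1.6398437)/(20.4263025) = 2.0810270;  |Δ| = 1.1514808
g(2.0810270) = -2.9873065
s₅ = 2.0810270 − (-2.9873065)·(-1.1514808)/(-17.3304397) = 2.2795116;  |Δ| = 0.1984846
g(2.2795116) = -1.2280932
s₆ = 2.2795116 − (-1.2280932)·(0.1984846)/(1.7592133) = 2.4180722;  |Δ| = 0.1385606
g(2.4180722) = 0.2242006
s₇ = 2.4180722 − 0.2242006·(0.1385606)/(1.4522937) = 2.3966817;  |Δ| = 0.0213905
g(2.3966817) = -0.0133416
s₈ = 2.3966817 − (-0.0133416)·(-0.0213905)/(-0.2375422) = 2.3978831;  |Δ| = 0.0012014
|s₈ − s₇| = 0.0012014 < 0.01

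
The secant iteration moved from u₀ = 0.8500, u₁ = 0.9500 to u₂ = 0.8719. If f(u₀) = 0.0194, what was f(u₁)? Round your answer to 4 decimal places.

-0.0692

The secant line through (0.8500, 0.0194) and (0.9500, f(u₁)) crosses zero at u₂ = 0.8719.
So (0.8500, 0.0194), (0.9500, f(u₁)), (0.8719, 0) are collinear:
f(u₁) = 0.0194 · (0.9500 − 0.8719) / (0.8500 − 0.8719) = 0.0194 · (0.078100)/(-0.021900) = -0.069184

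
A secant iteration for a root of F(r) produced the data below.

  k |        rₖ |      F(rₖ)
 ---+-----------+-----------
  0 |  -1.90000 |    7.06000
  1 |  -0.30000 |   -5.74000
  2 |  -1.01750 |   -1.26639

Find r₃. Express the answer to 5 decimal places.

r₃ = -1.01750 − (-1.26639)·(-1.01750 − (-0.30000)) / (-1.26639 − (-5.74000))
   = -1.01750 − (0.9086348)/(4.4736100) = -1.2206100

-1.22061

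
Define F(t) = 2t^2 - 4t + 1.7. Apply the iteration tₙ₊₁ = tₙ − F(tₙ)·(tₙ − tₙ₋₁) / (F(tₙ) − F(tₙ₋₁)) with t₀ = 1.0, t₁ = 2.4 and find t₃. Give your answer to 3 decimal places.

F(1.0) = -0.30000, F(2.4) = 3.62000
t₂ = 2.40000 − 3.62000·(2.40000 − 1.00000) / (3.62000 − (-0.30000)) = 2.40000 − (5.06800)/(3.92000) = 1.10714
F(1.10714) = -0.27704
t₃ = 1.10714 − (-0.27704)·(1.10714 − 2.40000) / (-0.27704 − 3.62000) = 1.10714 − (0.35817)/(-3.89704) = 1.19905

1.199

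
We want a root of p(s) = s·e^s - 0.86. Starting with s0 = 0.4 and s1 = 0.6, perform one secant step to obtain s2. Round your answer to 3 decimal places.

0.506

p(0.4) = -0.26327, p(0.6) = 0.23327
s2 = 0.60000 − 0.23327·(0.60000 − 0.40000) / (0.23327 − (-0.26327)) = 0.60000 − (0.04665)/(0.49654) = 0.50604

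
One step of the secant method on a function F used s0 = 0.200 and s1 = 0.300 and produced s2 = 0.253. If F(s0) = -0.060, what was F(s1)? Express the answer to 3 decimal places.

0.053

The secant line through (0.200, -0.060) and (0.300, F(s1)) crosses zero at s2 = 0.253.
So (0.200, -0.060), (0.300, F(s1)), (0.253, 0) are collinear:
F(s1) = -0.060 · (0.300 − 0.253) / (0.200 − 0.253) = -0.060 · (0.04700)/(-0.05300) = 0.05321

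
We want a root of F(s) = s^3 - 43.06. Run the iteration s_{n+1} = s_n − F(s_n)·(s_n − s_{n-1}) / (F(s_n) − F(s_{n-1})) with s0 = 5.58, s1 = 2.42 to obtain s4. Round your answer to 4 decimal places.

3.4703

F(5.58) = 130.681112, F(2.42) = -28.887512
s2 = 2.420000 − (-28.887512)·(2.420000 − 5.580000) / (-28.887512 − 130.681112) = 2.420000 − (91.284538)/(-159.568624) = 2.992071
F(2.992071) = -16.273525
s3 = 2.992071 − (-16.273525)·(2.992071 − 2.420000) / (-16.273525 − (-28.887512)) = 2.992071 − (-9.309607)/(12.613987) = 3.730109
F(3.730109) = 8.839674
s4 = 3.730109 − 8.839674·(3.730109 − 2.992071) / (8.839674 − (-16.273525)) = 3.730109 − (6.524019)/(25.113199) = 3.470325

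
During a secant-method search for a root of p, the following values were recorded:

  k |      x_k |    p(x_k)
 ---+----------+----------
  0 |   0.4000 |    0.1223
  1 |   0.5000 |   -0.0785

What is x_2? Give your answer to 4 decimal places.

0.4609

x_2 = 0.5000 − (-0.0785)·(0.5000 − 0.4000) / (-0.0785 − 0.1223)
   = 0.5000 − (-0.007850)/(-0.200800) = 0.460906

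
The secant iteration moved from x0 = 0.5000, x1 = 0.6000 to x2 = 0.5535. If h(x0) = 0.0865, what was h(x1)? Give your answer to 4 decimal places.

-0.0752

The secant line through (0.5000, 0.0865) and (0.6000, h(x1)) crosses zero at x2 = 0.5535.
So (0.5000, 0.0865), (0.6000, h(x1)), (0.5535, 0) are collinear:
h(x1) = 0.0865 · (0.6000 − 0.5535) / (0.5000 − 0.5535) = 0.0865 · (0.046500)/(-0.053500) = -0.075182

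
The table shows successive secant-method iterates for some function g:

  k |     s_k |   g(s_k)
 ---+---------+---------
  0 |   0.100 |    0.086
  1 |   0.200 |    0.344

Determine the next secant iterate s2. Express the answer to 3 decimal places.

s2 = 0.200 − 0.344·(0.200 − 0.100) / (0.344 − 0.086)
   = 0.200 − (0.03440)/(0.25800) = 0.06667

0.067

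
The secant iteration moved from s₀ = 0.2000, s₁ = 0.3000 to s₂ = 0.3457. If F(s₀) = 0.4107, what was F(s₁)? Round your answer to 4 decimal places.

The secant line through (0.2000, 0.4107) and (0.3000, F(s₁)) crosses zero at s₂ = 0.3457.
So (0.2000, 0.4107), (0.3000, F(s₁)), (0.3457, 0) are collinear:
F(s₁) = 0.4107 · (0.3000 − 0.3457) / (0.2000 − 0.3457) = 0.4107 · (-0.045700)/(-0.145700) = 0.128819

0.1288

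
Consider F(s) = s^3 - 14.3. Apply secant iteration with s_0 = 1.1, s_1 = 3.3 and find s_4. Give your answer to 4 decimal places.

2.4676

F(1.1) = -12.969000, F(3.3) = 21.637000
s_2 = 3.300000 − 21.637000·(3.300000 − 1.100000) / (21.637000 − (-12.969000)) = 3.300000 − (47.601400)/(34.606000) = 1.924476
F(1.924476) = -7.172501
s_3 = 1.924476 − (-7.172501)·(1.924476 − 3.300000) / (-7.172501 − 21.637000) = 1.924476 − (9.865950)/(-28.809501) = 2.266930
F(2.266930) = -2.650307
s_4 = 2.266930 − (-2.650307)·(2.266930 − 1.924476) / (-2.650307 − (-7.172501)) = 2.266930 − (-0.907610)/(4.522194) = 2.467632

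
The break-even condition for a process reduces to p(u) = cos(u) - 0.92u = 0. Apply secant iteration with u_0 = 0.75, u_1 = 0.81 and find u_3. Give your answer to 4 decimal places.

0.7759

p(0.75) = 0.041689, p(0.81) = -0.055702
u_2 = 0.810000 − (-0.055702)·(0.810000 − 0.750000) / (-0.055702 − 0.041689) = 0.810000 − (-0.003342)/(-0.097390) = 0.775684
p(0.775684) = 0.000314
u_3 = 0.775684 − 0.000314·(0.775684 − 0.810000) / (0.000314 − (-0.055702)) = 0.775684 − (-0.000011)/(0.056015) = 0.775876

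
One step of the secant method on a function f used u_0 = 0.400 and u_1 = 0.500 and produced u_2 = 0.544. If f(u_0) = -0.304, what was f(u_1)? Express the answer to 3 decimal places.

-0.093

The secant line through (0.400, -0.304) and (0.500, f(u_1)) crosses zero at u_2 = 0.544.
So (0.400, -0.304), (0.500, f(u_1)), (0.544, 0) are collinear:
f(u_1) = -0.304 · (0.500 − 0.544) / (0.400 − 0.544) = -0.304 · (-0.04400)/(-0.14400) = -0.09289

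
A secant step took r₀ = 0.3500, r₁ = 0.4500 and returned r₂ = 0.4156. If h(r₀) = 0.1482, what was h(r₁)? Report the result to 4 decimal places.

The secant line through (0.3500, 0.1482) and (0.4500, h(r₁)) crosses zero at r₂ = 0.4156.
So (0.3500, 0.1482), (0.4500, h(r₁)), (0.4156, 0) are collinear:
h(r₁) = 0.1482 · (0.4500 − 0.4156) / (0.3500 − 0.4156) = 0.1482 · (0.034400)/(-0.065600) = -0.077715

-0.0777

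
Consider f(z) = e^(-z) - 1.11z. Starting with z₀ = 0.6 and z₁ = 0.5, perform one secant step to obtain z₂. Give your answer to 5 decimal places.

0.53054

f(0.6) = -0.1171884, f(0.5) = 0.0515307
z₂ = 0.5000000 − 0.0515307·(0.5000000 − 0.6000000) / (0.0515307 − (-0.1171884)) = 0.5000000 − (-0.0051531)/(0.1687190) = 0.5305423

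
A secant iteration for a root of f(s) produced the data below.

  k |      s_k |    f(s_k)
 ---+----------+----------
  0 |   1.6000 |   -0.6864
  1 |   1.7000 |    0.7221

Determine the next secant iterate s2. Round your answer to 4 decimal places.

1.6487

s2 = 1.7000 − 0.7221·(1.7000 − 1.6000) / (0.7221 − (-0.6864))
   = 1.7000 − (0.072210)/(1.408500) = 1.648733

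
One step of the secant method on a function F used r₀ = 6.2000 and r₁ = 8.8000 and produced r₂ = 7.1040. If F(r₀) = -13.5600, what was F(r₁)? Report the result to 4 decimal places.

The secant line through (6.2000, -13.5600) and (8.8000, F(r₁)) crosses zero at r₂ = 7.1040.
So (6.2000, -13.5600), (8.8000, F(r₁)), (7.1040, 0) are collinear:
F(r₁) = -13.5600 · (8.8000 − 7.1040) / (6.2000 − 7.1040) = -13.5600 · (1.696000)/(-0.904000) = 25.440000

25.4400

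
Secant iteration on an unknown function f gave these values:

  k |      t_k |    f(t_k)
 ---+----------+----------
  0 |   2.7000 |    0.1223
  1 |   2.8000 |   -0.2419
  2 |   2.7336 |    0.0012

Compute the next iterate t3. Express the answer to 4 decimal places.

t3 = 2.7336 − 0.0012·(2.7336 − 2.8000) / (0.0012 − (-0.2419))
   = 2.7336 − (-0.000080)/(0.243100) = 2.733928

2.7339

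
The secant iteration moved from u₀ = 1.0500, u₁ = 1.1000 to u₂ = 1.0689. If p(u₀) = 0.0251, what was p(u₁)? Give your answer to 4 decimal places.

-0.0413

The secant line through (1.0500, 0.0251) and (1.1000, p(u₁)) crosses zero at u₂ = 1.0689.
So (1.0500, 0.0251), (1.1000, p(u₁)), (1.0689, 0) are collinear:
p(u₁) = 0.0251 · (1.1000 − 1.0689) / (1.0500 − 1.0689) = 0.0251 · (0.031100)/(-0.018900) = -0.041302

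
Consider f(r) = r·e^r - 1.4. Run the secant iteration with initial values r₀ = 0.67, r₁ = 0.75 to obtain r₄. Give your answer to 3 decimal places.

f(0.67) = -0.09066, f(0.75) = 0.18775
r₂ = 0.75000 − 0.18775·(0.75000 − 0.67000) / (0.18775 − (-0.09066)) = 0.75000 − (0.01502)/(0.27841) = 0.69605
f(0.69605) = -0.00385
r₃ = 0.69605 − (-0.00385)·(0.69605 − 0.75000) / (-0.00385 − 0.18775) = 0.69605 − (0.00021)/(-0.19160) = 0.69713
f(0.69713) = -0.00016
r₄ = 0.69713 − (-0.00016)·(0.69713 − 0.69605) / (-0.00016 − (-0.00385)) = 0.69713 − (0.00000)/(0.00369) = 0.69718

0.697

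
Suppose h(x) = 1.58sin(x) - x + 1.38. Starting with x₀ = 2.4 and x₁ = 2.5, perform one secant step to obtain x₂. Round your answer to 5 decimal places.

2.42131

h(2.4) = 0.0472318, h(2.5) = -0.1744140
x₂ = 2.5000000 − (-0.1744140)·(2.5000000 − 2.4000000) / (-0.1744140 − 0.0472318) = 2.5000000 − (-0.0174414)/(-0.2216458) = 2.4213096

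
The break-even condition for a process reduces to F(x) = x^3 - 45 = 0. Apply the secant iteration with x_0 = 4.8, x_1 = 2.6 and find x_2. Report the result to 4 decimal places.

3.2486

F(4.8) = 65.592000, F(2.6) = -27.424000
x_2 = 2.600000 − (-27.424000)·(2.600000 − 4.800000) / (-27.424000 − 65.592000) = 2.600000 − (60.332800)/(-93.016000) = 3.248628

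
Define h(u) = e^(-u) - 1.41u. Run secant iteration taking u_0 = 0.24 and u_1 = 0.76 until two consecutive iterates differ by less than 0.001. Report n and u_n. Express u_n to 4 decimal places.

h(0.24) = 0.448228, h(0.76) = -0.603934
u_2 = 0.760000 − (-0.603934)·(0.520000)/(-1.052161) = 0.461524;  |Δ| = 0.298476
h(0.461524) = -0.020426
u_3 = 0.461524 − (-0.020426)·(-0.298476)/(0.583508) = 0.451075;  |Δ| = 0.010448
h(0.451075) = 0.000926
u_4 = 0.451075 − 0.000926·(-0.010448)/(0.021352) = 0.451529;  |Δ| = 0.000453
|u_4 − u_3| = 0.000453 < 0.001

n = 4, u_n = 0.4515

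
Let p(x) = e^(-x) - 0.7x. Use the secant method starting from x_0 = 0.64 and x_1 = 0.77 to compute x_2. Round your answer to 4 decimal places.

0.7064

p(0.64) = 0.079292, p(0.77) = -0.075987
x_2 = 0.770000 − (-0.075987)·(0.770000 − 0.640000) / (-0.075987 − 0.079292) = 0.770000 − (-0.009878)/(-0.155279) = 0.706384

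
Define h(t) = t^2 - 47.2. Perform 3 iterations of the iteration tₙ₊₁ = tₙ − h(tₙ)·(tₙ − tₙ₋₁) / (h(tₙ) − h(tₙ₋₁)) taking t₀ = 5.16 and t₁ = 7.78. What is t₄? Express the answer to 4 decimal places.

6.8703

h(5.16) = -20.574400, h(7.78) = 13.328400
t₂ = 7.780000 − 13.328400·(7.780000 − 5.160000) / (13.328400 − (-20.574400)) = 7.780000 − (34.920408)/(33.902800) = 6.749985
h(6.749985) = -1.637709
t₃ = 6.749985 − (-1.637709)·(6.749985 − 7.780000) / (-1.637709 − 13.328400) = 6.749985 − (1.686865)/(-14.966109) = 6.862697
h(6.862697) = -0.103391
t₄ = 6.862697 − (-0.103391)·(6.862697 − 6.749985) / (-0.103391 − (-1.637709)) = 6.862697 − (-0.011653)/(1.534317) = 6.870292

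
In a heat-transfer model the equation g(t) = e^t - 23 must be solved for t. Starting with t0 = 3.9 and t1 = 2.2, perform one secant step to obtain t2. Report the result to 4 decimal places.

2.7884

g(3.9) = 26.402449, g(2.2) = -13.974987
t2 = 2.200000 − (-13.974987)·(2.200000 − 3.900000) / (-13.974987 − 26.402449) = 2.200000 − (23.757477)/(-40.377436) = 2.788385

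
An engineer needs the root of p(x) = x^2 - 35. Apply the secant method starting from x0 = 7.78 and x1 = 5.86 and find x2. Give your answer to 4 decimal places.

p(7.78) = 25.528400, p(5.86) = -0.660400
x2 = 5.860000 − (-0.660400)·(5.860000 − 7.780000) / (-0.660400 − 25.528400) = 5.860000 − (1.267968)/(-26.188800) = 5.908416

5.9084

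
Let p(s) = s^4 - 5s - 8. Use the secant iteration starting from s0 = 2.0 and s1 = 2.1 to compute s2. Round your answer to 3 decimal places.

2.068

p(2.0) = -2.00000, p(2.1) = 0.94810
s2 = 2.10000 − 0.94810·(2.10000 − 2.00000) / (0.94810 − (-2.00000)) = 2.10000 − (0.09481)/(2.94810) = 2.06784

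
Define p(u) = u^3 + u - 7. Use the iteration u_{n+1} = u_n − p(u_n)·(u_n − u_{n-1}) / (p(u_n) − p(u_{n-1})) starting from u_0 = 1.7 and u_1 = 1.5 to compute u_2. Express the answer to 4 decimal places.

1.7445

p(1.7) = -0.387000, p(1.5) = -2.125000
u_2 = 1.500000 − (-2.125000)·(1.500000 − 1.700000) / (-2.125000 − (-0.387000)) = 1.500000 − (0.425000)/(-1.738000) = 1.744534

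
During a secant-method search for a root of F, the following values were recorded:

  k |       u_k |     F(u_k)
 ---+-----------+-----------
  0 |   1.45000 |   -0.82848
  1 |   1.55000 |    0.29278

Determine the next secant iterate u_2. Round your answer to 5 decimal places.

1.52389

u_2 = 1.55000 − 0.29278·(1.55000 − 1.45000) / (0.29278 − (-0.82848))
   = 1.55000 − (0.0292780)/(1.1212600) = 1.5238883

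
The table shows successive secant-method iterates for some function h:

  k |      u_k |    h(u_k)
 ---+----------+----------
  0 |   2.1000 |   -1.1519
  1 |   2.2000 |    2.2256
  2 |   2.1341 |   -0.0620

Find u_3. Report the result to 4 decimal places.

u_3 = 2.1341 − (-0.0620)·(2.1341 − 2.2000) / (-0.0620 − 2.2256)
   = 2.1341 − (0.004086)/(-2.287600) = 2.135886

2.1359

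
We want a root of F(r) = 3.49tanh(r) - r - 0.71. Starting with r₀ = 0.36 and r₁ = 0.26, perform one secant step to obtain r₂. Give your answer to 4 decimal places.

F(0.36) = 0.134797, F(0.26) = -0.082509
r₂ = 0.260000 − (-0.082509)·(0.260000 − 0.360000) / (-0.082509 − 0.134797) = 0.260000 − (0.008251)/(-0.217306) = 0.297969

0.2980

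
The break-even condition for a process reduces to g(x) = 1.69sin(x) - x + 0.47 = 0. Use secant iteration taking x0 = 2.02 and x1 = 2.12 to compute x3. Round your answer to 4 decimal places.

g(2.02) = -0.027660, g(2.12) = -0.208531
x2 = 2.120000 − (-0.208531)·(2.120000 − 2.020000) / (-0.208531 − (-0.027660)) = 2.120000 − (-0.020853)/(-0.180871) = 2.004708
g(2.004708) = -0.001323
x3 = 2.004708 − (-0.001323)·(2.004708 − 2.120000) / (-0.001323 − (-0.208531)) = 2.004708 − (0.000153)/(0.207208) = 2.003972

2.0040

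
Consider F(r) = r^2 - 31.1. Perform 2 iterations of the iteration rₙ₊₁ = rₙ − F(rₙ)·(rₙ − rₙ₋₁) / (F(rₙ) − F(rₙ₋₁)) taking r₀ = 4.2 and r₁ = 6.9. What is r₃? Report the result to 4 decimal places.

5.5591

F(4.2) = -13.460000, F(6.9) = 16.510000
r₂ = 6.900000 − 16.510000·(6.900000 − 4.200000) / (16.510000 − (-13.460000)) = 6.900000 − (44.577000)/(29.970000) = 5.412613
F(5.412613) = -1.803625
r₃ = 5.412613 − (-1.803625)·(5.412613 − 6.900000) / (-1.803625 − 16.510000) = 5.412613 − (2.682689)/(-18.313625) = 5.559099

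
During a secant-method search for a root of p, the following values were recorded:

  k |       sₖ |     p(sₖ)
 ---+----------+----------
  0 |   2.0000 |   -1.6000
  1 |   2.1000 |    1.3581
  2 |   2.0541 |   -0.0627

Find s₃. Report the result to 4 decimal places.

s₃ = 2.0541 − (-0.0627)·(2.0541 − 2.1000) / (-0.0627 − 1.3581)
   = 2.0541 − (0.002878)/(-1.420800) = 2.056126

2.0561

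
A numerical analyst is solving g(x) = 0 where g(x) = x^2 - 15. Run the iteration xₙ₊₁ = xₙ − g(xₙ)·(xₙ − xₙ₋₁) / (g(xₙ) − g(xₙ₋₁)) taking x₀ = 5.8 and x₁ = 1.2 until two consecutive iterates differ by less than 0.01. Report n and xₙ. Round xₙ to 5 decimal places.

n = 6, xₙ = 3.87300

g(5.8) = 18.6400000, g(1.2) = -13.5600000
x₂ = 1.2000000 − (-13.5600000)·(-4.6000000)/(-32.2000000) = 3.1371429;  |Δ| = 1.9371429
g(3.1371429) = -5.1583347
x₃ = 3.1371429 − (-5.1583347)·(1.9371429)/(8.4016653) = 4.3264822;  |Δ| = 1.1893394
g(4.3264822) = 3.7184483
x₄ = 4.3264822 − 3.7184483·(1.1893394)/(8.8767830) = 3.8282728;  |Δ| = 0.4982094
g(3.8282728) = -0.3443274
x₅ = 3.8282728 − (-0.3443274)·(-0.4982094)/(-4.0627758) = 3.8704969;  |Δ| = 0.0422241
g(3.8704969) = -0.0192536
x₆ = 3.8704969 − (-0.0192536)·(0.0422241)/(0.3250739) = 3.8729978;  |Δ| = 0.0025009
|x₆ − x₅| = 0.0025009 < 0.01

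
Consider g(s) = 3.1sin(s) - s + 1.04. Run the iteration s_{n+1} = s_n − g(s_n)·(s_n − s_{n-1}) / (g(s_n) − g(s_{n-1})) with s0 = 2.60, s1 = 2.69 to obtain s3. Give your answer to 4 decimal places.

g(2.60) = 0.038054, g(2.69) = -0.297163
s2 = 2.690000 − (-0.297163)·(2.690000 − 2.600000) / (-0.297163 − 0.038054) = 2.690000 − (-0.026745)/(-0.335217) = 2.610217
g(2.610217) = 0.000615
s3 = 2.610217 − 0.000615·(2.610217 − 2.690000) / (0.000615 − (-0.297163)) = 2.610217 − (-0.000049)/(0.297778) = 2.610382

2.6104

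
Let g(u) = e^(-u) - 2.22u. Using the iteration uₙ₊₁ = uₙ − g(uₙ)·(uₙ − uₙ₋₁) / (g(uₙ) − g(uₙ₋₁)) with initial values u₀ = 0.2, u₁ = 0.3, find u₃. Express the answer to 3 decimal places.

0.325

g(0.2) = 0.37473, g(0.3) = 0.07482
u₂ = 0.30000 − 0.07482·(0.30000 − 0.20000) / (0.07482 − 0.37473) = 0.30000 − (0.00748)/(-0.29991) = 0.32495
g(0.32495) = 0.00118
u₃ = 0.32495 − 0.00118·(0.32495 − 0.30000) / (0.00118 − 0.07482) = 0.32495 − (0.00003)/(-0.07363) = 0.32535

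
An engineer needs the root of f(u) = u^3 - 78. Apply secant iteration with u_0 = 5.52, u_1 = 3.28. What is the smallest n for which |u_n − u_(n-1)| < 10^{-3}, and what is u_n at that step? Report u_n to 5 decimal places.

n = 6, u_n = 4.27266

f(5.52) = 90.1966080, f(3.28) = -42.7124480
u_2 = 3.2800000 − (-42.7124480)·(-2.2400000)/(-132.9090560) = 3.9998598;  |Δ| = 0.7198598
f(3.9998598) = -14.0067304
u_3 = 3.9998598 − (-14.0067304)·(0.7198598)/(28.7057176) = 4.3511097;  |Δ| = 0.3512499
f(4.3511097) = 4.3758875
u_4 = 4.3511097 − 4.3758875·(0.3512499)/(18.3826180) = 4.2674965;  |Δ| = 0.0836132
f(4.2674965) = -0.2823757
u_5 = 4.2674965 − (-0.2823757)·(-0.0836132)/(-4.6582632) = 4.2725650;  |Δ| = 0.0050685
f(4.2725650) = -0.0051320
u_6 = 4.2725650 − (-0.0051320)·(0.0050685)/(0.2772437) = 4.2726588;  |Δ| = 0.0000938
|u_6 − u_5| = 0.0000938 < 10^{-3}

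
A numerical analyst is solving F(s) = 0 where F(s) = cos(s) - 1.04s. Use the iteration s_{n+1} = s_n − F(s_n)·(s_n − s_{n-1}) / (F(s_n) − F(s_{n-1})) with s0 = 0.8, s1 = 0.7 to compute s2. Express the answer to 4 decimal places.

0.7214

F(0.8) = -0.135293, F(0.7) = 0.036842
s2 = 0.700000 − 0.036842·(0.700000 − 0.800000) / (0.036842 − (-0.135293)) = 0.700000 − (-0.003684)/(0.172135) = 0.721403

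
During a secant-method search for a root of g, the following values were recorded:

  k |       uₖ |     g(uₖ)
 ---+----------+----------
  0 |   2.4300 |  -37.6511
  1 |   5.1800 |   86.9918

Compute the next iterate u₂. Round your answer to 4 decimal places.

u₂ = 5.1800 − 86.9918·(5.1800 − 2.4300) / (86.9918 − (-37.6511))
   = 5.1800 − (239.227450)/(124.642900) = 3.260697

3.2607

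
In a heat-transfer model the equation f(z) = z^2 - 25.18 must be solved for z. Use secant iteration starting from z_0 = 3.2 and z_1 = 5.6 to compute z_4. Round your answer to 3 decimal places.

5.018

f(3.2) = -14.94000, f(5.6) = 6.18000
z_2 = 5.60000 − 6.18000·(5.60000 − 3.20000) / (6.18000 − (-14.94000)) = 5.60000 − (14.83200)/(21.12000) = 4.89773
f(4.89773) = -1.19227
z_3 = 4.89773 − (-1.19227)·(4.89773 − 5.60000) / (-1.19227 − 6.18000) = 4.89773 − (0.83730)/(-7.37227) = 5.01130
f(5.01130) = -0.06686
z_4 = 5.01130 − (-0.06686)·(5.01130 − 4.89773) / (-0.06686 − (-1.19227)) = 5.01130 − (-0.00759)/(1.12541) = 5.01805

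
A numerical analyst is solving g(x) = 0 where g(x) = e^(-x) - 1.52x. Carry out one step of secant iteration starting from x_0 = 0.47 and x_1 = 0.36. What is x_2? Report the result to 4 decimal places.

g(0.47) = -0.089398, g(0.36) = 0.150476
x_2 = 0.360000 − 0.150476·(0.360000 − 0.470000) / (0.150476 − (-0.089398)) = 0.360000 − (-0.016552)/(0.239874) = 0.429005

0.4290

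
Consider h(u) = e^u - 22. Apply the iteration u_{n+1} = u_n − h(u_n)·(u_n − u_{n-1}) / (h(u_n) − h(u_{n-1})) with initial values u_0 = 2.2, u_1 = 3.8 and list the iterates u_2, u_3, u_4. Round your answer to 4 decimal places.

2.7819, 2.9905, 3.1077

h(2.2) = -12.974987, h(3.8) = 22.701184
u_2 = 3.800000 − 22.701184·(3.800000 − 2.200000) / (22.701184 − (-12.974987)) = 3.800000 − (36.321895)/(35.676171) = 2.781900
h(2.781900) = -5.850317
u_3 = 2.781900 − (-5.850317)·(2.781900 − 3.800000) / (-5.850317 − 22.701184) = 2.781900 − (5.956206)/(-28.551502) = 2.990513
h(2.990513) = -2.104112
u_4 = 2.990513 − (-2.104112)·(2.990513 − 2.781900) / (-2.104112 − (-5.850317)) = 2.990513 − (-0.438944)/(3.746206) = 3.107683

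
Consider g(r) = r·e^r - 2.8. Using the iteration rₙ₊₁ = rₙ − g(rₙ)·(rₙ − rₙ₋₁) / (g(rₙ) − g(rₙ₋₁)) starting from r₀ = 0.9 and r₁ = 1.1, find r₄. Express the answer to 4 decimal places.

g(0.9) = -0.586357, g(1.1) = 0.504583
r₂ = 1.100000 − 0.504583·(1.100000 − 0.900000) / (0.504583 − (-0.586357)) = 1.100000 − (0.100917)/(1.090940) = 1.007496
g(1.007496) = -0.040737
r₃ = 1.007496 − (-0.040737)·(1.007496 − 1.100000) / (-0.040737 − 0.504583) = 1.007496 − (0.003768)/(-0.545320) = 1.014406
g(1.014406) = -0.002547
r₄ = 1.014406 − (-0.002547)·(1.014406 − 1.007496) / (-0.002547 − (-0.040737)) = 1.014406 − (-0.000018)/(0.038190) = 1.014867

1.0149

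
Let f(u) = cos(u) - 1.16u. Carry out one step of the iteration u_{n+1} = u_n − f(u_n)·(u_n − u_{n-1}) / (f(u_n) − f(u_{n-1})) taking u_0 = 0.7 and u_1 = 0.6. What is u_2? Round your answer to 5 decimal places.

0.67328

f(0.7) = -0.0471578, f(0.6) = 0.1293356
u_2 = 0.6000000 − 0.1293356·(0.6000000 − 0.7000000) / (0.1293356 − (-0.0471578)) = 0.6000000 − (-0.0129336)/(0.1764934) = 0.6732807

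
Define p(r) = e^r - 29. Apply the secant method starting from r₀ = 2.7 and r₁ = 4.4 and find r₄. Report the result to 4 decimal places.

3.3898

p(2.7) = -14.120268, p(4.4) = 52.450869
r₂ = 4.400000 − 52.450869·(4.400000 − 2.700000) / (52.450869 − (-14.120268)) = 4.400000 − (89.166477)/(66.571137) = 3.060584
p(3.060584) = -7.659994
r₃ = 3.060584 − (-7.659994)·(3.060584 − 4.400000) / (-7.659994 − 52.450869) = 3.060584 − (10.259922)/(-60.110862) = 3.231267
p(3.231267) = -3.688297
r₄ = 3.231267 − (-3.688297)·(3.231267 − 3.060584) / (-3.688297 − (-7.659994)) = 3.231267 − (-0.629531)/(3.971697) = 3.389771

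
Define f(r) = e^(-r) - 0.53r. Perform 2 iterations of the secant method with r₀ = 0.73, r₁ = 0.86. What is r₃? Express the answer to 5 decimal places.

f(0.73) = 0.0950090, f(0.86) = -0.0326379
r₂ = 0.8600000 − (-0.0326379)·(0.8600000 − 0.7300000) / (-0.0326379 − 0.0950090) = 0.8600000 − (-0.0042429)/(-0.1276469) = 0.8267604
f(0.8267604) = -0.0007188
r₃ = 0.8267604 − (-0.0007188)·(0.8267604 − 0.8600000) / (-0.0007188 − (-0.0326379)) = 0.8267604 − (0.0000239)/(0.0319191) = 0.8260119

0.82601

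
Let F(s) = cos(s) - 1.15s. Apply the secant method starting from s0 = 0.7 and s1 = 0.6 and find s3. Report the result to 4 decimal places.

0.6775

F(0.7) = -0.040158, F(0.6) = 0.135336
s2 = 0.600000 − 0.135336·(0.600000 − 0.700000) / (0.135336 − (-0.040158)) = 0.600000 − (-0.013534)/(0.175493) = 0.677117
F(0.677117) = 0.000697
s3 = 0.677117 − 0.000697·(0.677117 − 0.600000) / (0.000697 − 0.135336) = 0.677117 − (0.000054)/(-0.134638) = 0.677517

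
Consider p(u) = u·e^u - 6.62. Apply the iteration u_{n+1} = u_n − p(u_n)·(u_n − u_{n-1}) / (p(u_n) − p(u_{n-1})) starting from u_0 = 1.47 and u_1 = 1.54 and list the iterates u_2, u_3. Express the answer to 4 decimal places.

1.4901, 1.4908

p(1.47) = -0.226624, p(1.54) = 0.563469
u_2 = 1.540000 − 0.563469·(1.540000 − 1.470000) / (0.563469 − (-0.226624)) = 1.540000 − (0.039443)/(0.790093) = 1.490078
p(1.490078) = -0.007863
u_3 = 1.490078 − (-0.007863)·(1.490078 − 1.540000) / (-0.007863 − 0.563469) = 1.490078 − (0.000393)/(-0.571332) = 1.490765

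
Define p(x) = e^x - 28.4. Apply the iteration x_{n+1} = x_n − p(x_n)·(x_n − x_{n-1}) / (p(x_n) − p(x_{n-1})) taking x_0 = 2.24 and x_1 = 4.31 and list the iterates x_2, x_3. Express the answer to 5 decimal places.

p(2.24) = -19.0066687, p(4.31) = 46.0404889
x_2 = 4.3100000 − 46.0404889·(4.3100000 − 2.2400000) / (46.0404889 − (-19.0066687)) = 4.3100000 − (95.3038121)/(65.0471577) = 2.8448505
p(2.8448505) = -11.2010132
x_3 = 2.8448505 − (-11.2010132)·(2.8448505 − 4.3100000) / (-11.2010132 − 46.0404889) = 2.8448505 − (16.4111592)/(-57.2415021) = 3.1315508

2.84485, 3.13155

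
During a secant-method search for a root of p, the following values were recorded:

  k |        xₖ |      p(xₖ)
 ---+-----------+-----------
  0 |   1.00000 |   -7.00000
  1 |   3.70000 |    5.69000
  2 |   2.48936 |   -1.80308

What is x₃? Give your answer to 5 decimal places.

2.78068

x₃ = 2.48936 − (-1.80308)·(2.48936 − 3.70000) / (-1.80308 − 5.69000)
   = 2.48936 − (2.1828808)/(-7.4930800) = 2.7806796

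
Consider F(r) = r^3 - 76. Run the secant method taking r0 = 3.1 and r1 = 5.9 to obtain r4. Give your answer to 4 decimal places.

F(3.1) = -46.209000, F(5.9) = 129.379000
r2 = 5.900000 − 129.379000·(5.900000 − 3.100000) / (129.379000 − (-46.209000)) = 5.900000 − (362.261200)/(175.588000) = 3.836868
F(3.836868) = -19.515327
r3 = 3.836868 − (-19.515327)·(3.836868 − 5.900000) / (-19.515327 − 129.379000) = 3.836868 − (40.262694)/(-148.894327) = 4.107279
F(4.107279) = -6.711252
r4 = 4.107279 − (-6.711252)·(4.107279 − 3.836868) / (-6.711252 − (-19.515327)) = 4.107279 − (-1.814798)/(12.804076) = 4.249015

4.2490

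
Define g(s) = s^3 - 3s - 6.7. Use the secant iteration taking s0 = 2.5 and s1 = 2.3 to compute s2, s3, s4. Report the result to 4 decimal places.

g(2.5) = 1.425000, g(2.3) = -1.433000
s2 = 2.300000 − (-1.433000)·(2.300000 − 2.500000) / (-1.433000 − 1.425000) = 2.300000 − (0.286600)/(-2.858000) = 2.400280
g(2.400280) = -0.072002
s3 = 2.400280 − (-0.072002)·(2.400280 − 2.300000) / (-0.072002 − (-1.433000)) = 2.400280 − (-0.007220)/(1.360998) = 2.405585
g(2.405585) = 0.003980
s4 = 2.405585 − 0.003980·(2.405585 − 2.400280) / (0.003980 − (-0.072002)) = 2.405585 − (0.000021)/(0.075983) = 2.405307

2.4003, 2.4056, 2.4053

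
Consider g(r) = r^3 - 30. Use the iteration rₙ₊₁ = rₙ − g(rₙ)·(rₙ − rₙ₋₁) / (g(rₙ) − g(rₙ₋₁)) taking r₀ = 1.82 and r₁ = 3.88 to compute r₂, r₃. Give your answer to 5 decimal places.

g(1.82) = -23.9714320, g(3.88) = 28.4110720
r₂ = 3.8800000 − 28.4110720·(3.8800000 − 1.8200000) / (28.4110720 − (-23.9714320)) = 3.8800000 − (58.5268083)/(52.3825040) = 2.7627031
g(2.7627031) = -8.9135896
r₃ = 2.7627031 − (-8.9135896)·(2.7627031 − 3.8800000) / (-8.9135896 − 28.4110720) = 2.7627031 − (9.9591259)/(-37.3246616) = 3.0295274

2.76270, 3.02953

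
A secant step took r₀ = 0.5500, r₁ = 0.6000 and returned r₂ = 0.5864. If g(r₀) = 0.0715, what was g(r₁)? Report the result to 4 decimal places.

The secant line through (0.5500, 0.0715) and (0.6000, g(r₁)) crosses zero at r₂ = 0.5864.
So (0.5500, 0.0715), (0.6000, g(r₁)), (0.5864, 0) are collinear:
g(r₁) = 0.0715 · (0.6000 − 0.5864) / (0.5500 − 0.5864) = 0.0715 · (0.013600)/(-0.036400) = -0.026714

-0.0267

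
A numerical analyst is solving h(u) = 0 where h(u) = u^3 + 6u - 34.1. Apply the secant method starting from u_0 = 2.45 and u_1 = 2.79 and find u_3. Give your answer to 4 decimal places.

2.6344

h(2.45) = -4.693875, h(2.79) = 4.357639
u_2 = 2.790000 − 4.357639·(2.790000 − 2.450000) / (4.357639 − (-4.693875)) = 2.790000 − (1.481597)/(9.051514) = 2.626315
h(2.626315) = -0.227023
u_3 = 2.626315 − (-0.227023)·(2.626315 − 2.790000) / (-0.227023 − 4.357639) = 2.626315 − (0.037160)/(-4.584662) = 2.634420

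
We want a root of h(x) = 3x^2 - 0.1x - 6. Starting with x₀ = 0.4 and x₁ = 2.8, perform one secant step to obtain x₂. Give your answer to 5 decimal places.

0.98526

h(0.4) = -5.5600000, h(2.8) = 17.2400000
x₂ = 2.8000000 − 17.2400000·(2.8000000 − 0.4000000) / (17.2400000 − (-5.5600000)) = 2.8000000 − (41.3760000)/(22.8000000) = 0.9852632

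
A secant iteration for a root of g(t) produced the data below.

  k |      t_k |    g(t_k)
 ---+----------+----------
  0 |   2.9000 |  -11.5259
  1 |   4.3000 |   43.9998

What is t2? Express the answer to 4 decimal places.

3.1906

t2 = 4.3000 − 43.9998·(4.3000 − 2.9000) / (43.9998 − (-11.5259))
   = 4.3000 − (61.599720)/(55.525700) = 3.190609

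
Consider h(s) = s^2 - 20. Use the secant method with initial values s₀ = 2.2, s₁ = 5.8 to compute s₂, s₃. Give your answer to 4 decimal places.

4.0950, 4.4215

h(2.2) = -15.160000, h(5.8) = 13.640000
s₂ = 5.800000 − 13.640000·(5.800000 − 2.200000) / (13.640000 − (-15.160000)) = 5.800000 − (49.104000)/(28.800000) = 4.095000
h(4.095000) = -3.230975
s₃ = 4.095000 − (-3.230975)·(4.095000 − 5.800000) / (-3.230975 − 13.640000) = 4.095000 − (5.508812)/(-16.870975) = 4.421526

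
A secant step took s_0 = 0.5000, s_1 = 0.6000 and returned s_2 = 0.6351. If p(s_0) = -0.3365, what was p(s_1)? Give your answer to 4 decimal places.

The secant line through (0.5000, -0.3365) and (0.6000, p(s_1)) crosses zero at s_2 = 0.6351.
So (0.5000, -0.3365), (0.6000, p(s_1)), (0.6351, 0) are collinear:
p(s_1) = -0.3365 · (0.6000 − 0.6351) / (0.5000 − 0.6351) = -0.3365 · (-0.035100)/(-0.135100) = -0.087425

-0.0874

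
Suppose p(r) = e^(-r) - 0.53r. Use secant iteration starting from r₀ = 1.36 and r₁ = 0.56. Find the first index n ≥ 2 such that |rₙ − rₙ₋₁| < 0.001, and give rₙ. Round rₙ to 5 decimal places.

p(1.36) = -0.4641392, p(0.56) = 0.2744091
r₂ = 0.5600000 − 0.2744091·(-0.8000000)/(0.7385483) = 0.8572416;  |Δ| = 0.2972416
p(0.8572416) = -0.0300071
r₃ = 0.8572416 − (-0.0300071)·(0.2972416)/(-0.3044161) = 0.8279417;  |Δ| = 0.0292999
p(0.8279417) = -0.0018614
r₄ = 0.8279417 − (-0.0018614)·(-0.0292999)/(0.0281457) = 0.8260040;  |Δ| = 0.0019377
p(0.8260040) = 0.0000131
r₅ = 0.8260040 − 0.0000131·(-0.0019377)/(0.0018745) = 0.8260175;  |Δ| = 0.0000135
|r₅ − r₄| = 0.0000135 < 0.001

n = 5, rₙ = 0.82602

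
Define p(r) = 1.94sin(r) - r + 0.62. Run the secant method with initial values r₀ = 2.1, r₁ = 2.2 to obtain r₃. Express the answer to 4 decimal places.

2.1946

p(2.1) = 0.194626, p(2.2) = -0.011517
r₂ = 2.200000 − (-0.011517)·(2.200000 − 2.100000) / (-0.011517 − 0.194626) = 2.200000 − (-0.001152)/(-0.206143) = 2.194413
p(2.194413) = 0.000424
r₃ = 2.194413 − 0.000424·(2.194413 − 2.200000) / (0.000424 − (-0.011517)) = 2.194413 − (-0.000002)/(0.011941) = 2.194611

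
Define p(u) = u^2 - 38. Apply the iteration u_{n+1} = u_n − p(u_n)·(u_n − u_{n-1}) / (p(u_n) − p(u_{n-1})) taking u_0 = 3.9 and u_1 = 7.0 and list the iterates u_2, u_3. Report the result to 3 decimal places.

p(3.9) = -22.79000, p(7.0) = 11.00000
u_2 = 7.00000 − 11.00000·(7.00000 − 3.90000) / (11.00000 − (-22.79000)) = 7.00000 − (34.10000)/(33.79000) = 5.99083
p(5.99083) = -2.11001
u_3 = 5.99083 − (-2.11001)·(5.99083 − 7.00000) / (-2.11001 − 11.00000) = 5.99083 − (2.12937)/(-13.11001) = 6.15325

5.991, 6.153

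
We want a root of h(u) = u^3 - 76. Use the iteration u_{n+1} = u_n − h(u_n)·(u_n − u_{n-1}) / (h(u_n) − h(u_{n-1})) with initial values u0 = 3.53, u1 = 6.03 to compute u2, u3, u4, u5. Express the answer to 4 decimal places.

h(3.53) = -32.013023, h(6.03) = 143.256227
u2 = 6.030000 − 143.256227·(6.030000 − 3.530000) / (143.256227 − (-32.013023)) = 6.030000 − (358.140568)/(175.269250) = 3.986626
h(3.986626) = -12.639791
u3 = 3.986626 − (-12.639791)·(3.986626 − 6.030000) / (-12.639791 − 143.256227) = 3.986626 − (25.827817)/(-155.896018) = 4.152300
h(4.152300) = -4.407739
u4 = 4.152300 − (-4.407739)·(4.152300 − 3.986626) / (-4.407739 − (-12.639791)) = 4.152300 − (-0.730245)/(8.232052) = 4.241007
h(4.241007) = 0.279359
u5 = 4.241007 − 0.279359·(4.241007 − 4.152300) / (0.279359 − (-4.407739)) = 4.241007 − (0.024781)/(4.687098) = 4.235720

3.9866, 4.1523, 4.2410, 4.2357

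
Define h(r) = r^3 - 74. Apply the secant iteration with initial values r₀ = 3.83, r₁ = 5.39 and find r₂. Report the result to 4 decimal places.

h(3.83) = -17.818113, h(5.39) = 82.590819
r₂ = 5.390000 − 82.590819·(5.390000 − 3.830000) / (82.590819 − (-17.818113)) = 5.390000 − (128.841678)/(100.408932) = 4.106831

4.1068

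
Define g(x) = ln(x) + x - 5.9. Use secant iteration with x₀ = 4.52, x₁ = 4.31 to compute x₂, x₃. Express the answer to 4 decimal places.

4.4152, 4.4150

g(4.52) = 0.128512, g(4.31) = -0.129062
x₂ = 4.310000 − (-0.129062)·(4.310000 − 4.520000) / (-0.129062 − 0.128512) = 4.310000 − (0.027103)/(-0.257574) = 4.415224
g(4.415224) = 0.000283
x₃ = 4.415224 − 0.000283·(4.415224 − 4.310000) / (0.000283 − (-0.129062)) = 4.415224 − (0.000030)/(0.129345) = 4.414994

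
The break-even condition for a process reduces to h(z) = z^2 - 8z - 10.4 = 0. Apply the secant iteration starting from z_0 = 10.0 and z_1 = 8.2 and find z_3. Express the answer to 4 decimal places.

9.1461

h(10.0) = 9.600000, h(8.2) = -8.760000
z_2 = 8.200000 − (-8.760000)·(8.200000 − 10.000000) / (-8.760000 − 9.600000) = 8.200000 − (15.768000)/(-18.360000) = 9.058824
h(9.058824) = -0.808304
z_3 = 9.058824 − (-0.808304)·(9.058824 − 8.200000) / (-0.808304 − (-8.760000)) = 9.058824 − (-0.694191)/(7.951696) = 9.146125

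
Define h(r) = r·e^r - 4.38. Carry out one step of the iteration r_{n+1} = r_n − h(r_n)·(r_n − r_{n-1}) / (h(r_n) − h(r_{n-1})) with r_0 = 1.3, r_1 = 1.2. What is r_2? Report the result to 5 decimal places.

1.25037

h(1.3) = 0.3900857, h(1.2) = -0.3958597
r_2 = 1.2000000 − (-0.3958597)·(1.2000000 − 1.3000000) / (-0.3958597 − 0.3900857) = 1.2000000 − (0.0395860)/(-0.7859454) = 1.2503673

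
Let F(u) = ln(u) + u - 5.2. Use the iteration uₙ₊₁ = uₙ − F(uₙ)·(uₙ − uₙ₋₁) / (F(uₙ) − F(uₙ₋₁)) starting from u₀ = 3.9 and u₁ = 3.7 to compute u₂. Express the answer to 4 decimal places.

3.8517

F(3.9) = 0.060977, F(3.7) = -0.191667
u₂ = 3.700000 − (-0.191667)·(3.700000 − 3.900000) / (-0.191667 − 0.060977) = 3.700000 − (0.038333)/(-0.252644) = 3.851729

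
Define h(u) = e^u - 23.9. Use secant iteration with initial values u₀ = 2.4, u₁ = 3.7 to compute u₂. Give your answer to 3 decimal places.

h(2.4) = -12.87682, h(3.7) = 16.54730
u₂ = 3.70000 − 16.54730·(3.70000 − 2.40000) / (16.54730 − (-12.87682)) = 3.70000 − (21.51150)/(29.42413) = 2.96892

2.969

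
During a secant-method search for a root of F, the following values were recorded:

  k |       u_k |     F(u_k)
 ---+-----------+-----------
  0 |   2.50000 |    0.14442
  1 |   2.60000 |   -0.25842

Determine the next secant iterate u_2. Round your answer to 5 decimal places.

u_2 = 2.60000 − (-0.25842)·(2.60000 − 2.50000) / (-0.25842 − 0.14442)
   = 2.60000 − (-0.0258420)/(-0.4028400) = 2.5358505

2.53585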